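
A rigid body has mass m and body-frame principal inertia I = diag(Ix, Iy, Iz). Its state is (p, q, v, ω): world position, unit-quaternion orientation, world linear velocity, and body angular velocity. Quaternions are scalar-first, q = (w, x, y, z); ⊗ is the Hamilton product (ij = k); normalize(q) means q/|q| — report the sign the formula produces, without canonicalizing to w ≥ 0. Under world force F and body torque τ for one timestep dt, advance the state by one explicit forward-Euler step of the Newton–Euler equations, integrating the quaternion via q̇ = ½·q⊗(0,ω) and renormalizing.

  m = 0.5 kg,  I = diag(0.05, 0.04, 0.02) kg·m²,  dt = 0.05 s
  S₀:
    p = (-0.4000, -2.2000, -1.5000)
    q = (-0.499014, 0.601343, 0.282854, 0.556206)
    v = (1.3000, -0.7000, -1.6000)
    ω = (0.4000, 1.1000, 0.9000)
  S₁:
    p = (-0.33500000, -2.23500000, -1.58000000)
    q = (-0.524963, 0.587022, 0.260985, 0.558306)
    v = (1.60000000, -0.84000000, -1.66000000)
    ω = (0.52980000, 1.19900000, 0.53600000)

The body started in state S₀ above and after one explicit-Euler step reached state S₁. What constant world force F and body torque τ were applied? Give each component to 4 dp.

rate change Δω = (0.12980000, 0.09900000, -0.36400000)
gyro term ω₀×Iω₀ = (-0.0198, 0.0108, -0.0044)
I·α + gyro = (0.1100, 0.0900, -0.1500)
v₁ − v₀ = (0.30000000, -0.14000000, -0.06000000)
F = m·Δv/dt = (3.0000, -1.4000, -0.6000)

F = (3.0000, -1.4000, -0.6000)
τ = (0.1100, 0.0900, -0.1500)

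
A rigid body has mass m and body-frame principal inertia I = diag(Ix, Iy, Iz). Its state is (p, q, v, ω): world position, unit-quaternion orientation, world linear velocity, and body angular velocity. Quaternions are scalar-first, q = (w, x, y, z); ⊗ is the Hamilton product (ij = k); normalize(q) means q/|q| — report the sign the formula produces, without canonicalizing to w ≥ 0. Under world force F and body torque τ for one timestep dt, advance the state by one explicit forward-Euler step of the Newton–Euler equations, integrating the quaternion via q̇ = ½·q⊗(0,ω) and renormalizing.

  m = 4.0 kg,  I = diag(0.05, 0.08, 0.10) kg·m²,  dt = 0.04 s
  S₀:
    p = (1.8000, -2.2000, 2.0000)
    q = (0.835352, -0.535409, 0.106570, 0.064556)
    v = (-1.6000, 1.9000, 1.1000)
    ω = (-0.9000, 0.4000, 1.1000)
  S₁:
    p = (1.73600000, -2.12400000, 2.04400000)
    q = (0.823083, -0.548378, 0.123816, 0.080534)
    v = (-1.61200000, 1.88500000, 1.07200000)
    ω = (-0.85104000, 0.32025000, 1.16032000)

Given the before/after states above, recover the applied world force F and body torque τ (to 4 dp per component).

F = (-1.2000, -1.5000, -2.8000)
τ = (0.0700, -0.1100, 0.1400)

rate change Δω = (0.04896000, -0.07975000, 0.06032000)
I·α + gyro = (0.0700, -0.1100, 0.1400)
velocity change Δv = (-0.01200000, -0.01500000, -0.02800000)
applied force F = (-1.2000, -1.5000, -2.8000)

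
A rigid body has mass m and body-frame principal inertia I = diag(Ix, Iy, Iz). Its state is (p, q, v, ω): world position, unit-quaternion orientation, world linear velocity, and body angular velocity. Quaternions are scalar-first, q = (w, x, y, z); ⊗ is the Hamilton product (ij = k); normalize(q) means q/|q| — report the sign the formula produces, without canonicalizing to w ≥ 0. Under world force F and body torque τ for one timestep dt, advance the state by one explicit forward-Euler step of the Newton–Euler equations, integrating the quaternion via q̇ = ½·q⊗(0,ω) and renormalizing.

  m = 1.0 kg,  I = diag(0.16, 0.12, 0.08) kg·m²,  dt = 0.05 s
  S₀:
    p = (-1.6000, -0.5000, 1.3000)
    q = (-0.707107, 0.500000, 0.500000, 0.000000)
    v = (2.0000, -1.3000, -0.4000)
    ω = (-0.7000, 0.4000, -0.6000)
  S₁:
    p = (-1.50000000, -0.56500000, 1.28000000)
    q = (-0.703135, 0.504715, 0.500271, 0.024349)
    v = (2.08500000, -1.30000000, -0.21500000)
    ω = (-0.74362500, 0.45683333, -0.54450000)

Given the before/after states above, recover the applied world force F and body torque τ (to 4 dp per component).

rate change Δω = (-0.04362500, 0.05683333, 0.05550000)
applied torque τ = (-0.1300, 0.1700, 0.1000)
Δv = v₁−v₀ = (0.08500000, 0.00000000, 0.18500000)
applied force F = (1.7000, 0.0000, 3.7000)

F = (1.7000, 0.0000, 3.7000)
τ = (-0.1300, 0.1700, 0.1000)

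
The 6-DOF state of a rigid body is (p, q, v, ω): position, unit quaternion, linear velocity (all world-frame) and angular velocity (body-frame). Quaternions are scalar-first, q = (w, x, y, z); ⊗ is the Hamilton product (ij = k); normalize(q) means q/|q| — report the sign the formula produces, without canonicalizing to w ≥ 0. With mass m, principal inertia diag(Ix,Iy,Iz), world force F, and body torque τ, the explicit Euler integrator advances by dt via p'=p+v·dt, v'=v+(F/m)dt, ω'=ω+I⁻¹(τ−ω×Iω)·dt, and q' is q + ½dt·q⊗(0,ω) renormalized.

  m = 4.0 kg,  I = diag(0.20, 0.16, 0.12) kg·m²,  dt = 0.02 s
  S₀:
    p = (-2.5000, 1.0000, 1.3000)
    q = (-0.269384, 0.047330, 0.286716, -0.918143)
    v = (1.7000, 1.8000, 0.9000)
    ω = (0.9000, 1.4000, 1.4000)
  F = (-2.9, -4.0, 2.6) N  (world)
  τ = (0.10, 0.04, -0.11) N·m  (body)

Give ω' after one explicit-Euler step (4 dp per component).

ω' = (0.9178, 1.3924, 1.3901)

angular accel α = (0.8920, -0.3800, -0.4967)
new body rate ω' = (0.9178, 1.3924, 1.3901)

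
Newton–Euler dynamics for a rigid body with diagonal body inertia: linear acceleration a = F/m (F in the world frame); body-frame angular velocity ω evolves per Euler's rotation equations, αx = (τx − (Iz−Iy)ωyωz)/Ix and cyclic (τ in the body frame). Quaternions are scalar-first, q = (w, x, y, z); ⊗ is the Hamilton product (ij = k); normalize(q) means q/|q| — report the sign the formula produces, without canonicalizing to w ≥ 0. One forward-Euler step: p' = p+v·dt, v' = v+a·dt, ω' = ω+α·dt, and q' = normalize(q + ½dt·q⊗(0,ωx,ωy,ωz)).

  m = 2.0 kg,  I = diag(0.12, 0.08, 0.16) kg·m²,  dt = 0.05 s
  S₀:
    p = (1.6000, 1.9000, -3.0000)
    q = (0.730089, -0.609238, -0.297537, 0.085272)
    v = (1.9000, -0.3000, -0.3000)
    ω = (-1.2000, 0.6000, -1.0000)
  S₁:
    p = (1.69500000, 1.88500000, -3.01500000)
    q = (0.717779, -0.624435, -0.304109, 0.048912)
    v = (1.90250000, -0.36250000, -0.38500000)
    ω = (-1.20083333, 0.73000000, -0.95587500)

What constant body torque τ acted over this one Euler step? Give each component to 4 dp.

τ = (-0.0500, 0.1600, 0.1700)

rate change Δω = (-0.00083333, 0.13000000, 0.04412500)
ω₀×(Iω₀) = (-0.0480, -0.0480, 0.0288)
τ = I·(Δω/dt) + ω₀×(Iω₀) = (-0.0500, 0.1600, 0.1700)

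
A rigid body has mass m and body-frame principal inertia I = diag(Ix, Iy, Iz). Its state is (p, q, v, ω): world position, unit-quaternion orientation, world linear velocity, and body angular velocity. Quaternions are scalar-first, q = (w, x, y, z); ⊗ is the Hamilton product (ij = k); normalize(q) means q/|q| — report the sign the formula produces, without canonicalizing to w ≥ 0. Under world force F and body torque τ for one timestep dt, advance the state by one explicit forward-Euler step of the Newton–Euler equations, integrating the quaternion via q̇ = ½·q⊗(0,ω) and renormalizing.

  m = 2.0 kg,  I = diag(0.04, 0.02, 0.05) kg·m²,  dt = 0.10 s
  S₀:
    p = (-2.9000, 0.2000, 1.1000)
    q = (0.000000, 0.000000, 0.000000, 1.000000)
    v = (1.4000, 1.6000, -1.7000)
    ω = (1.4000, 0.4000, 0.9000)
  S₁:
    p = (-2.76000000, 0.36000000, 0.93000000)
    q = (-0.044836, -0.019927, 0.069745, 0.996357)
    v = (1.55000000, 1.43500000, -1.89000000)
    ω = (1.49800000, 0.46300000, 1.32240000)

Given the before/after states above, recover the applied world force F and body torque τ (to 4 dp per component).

Δv = v₁−v₀ = (0.15000000, -0.16500000, -0.19000000)
m·(v₁−v₀)/dt = (3.0000, -3.3000, -3.8000)
ω₁ − ω₀ = (0.09800000, 0.06300000, 0.42240000)
ω₀×(Iω₀) = (0.0108, -0.0126, -0.0112)
applied torque τ = (0.0500, 0.0000, 0.2000)

F = (3.0000, -3.3000, -3.8000)
τ = (0.0500, 0.0000, 0.2000)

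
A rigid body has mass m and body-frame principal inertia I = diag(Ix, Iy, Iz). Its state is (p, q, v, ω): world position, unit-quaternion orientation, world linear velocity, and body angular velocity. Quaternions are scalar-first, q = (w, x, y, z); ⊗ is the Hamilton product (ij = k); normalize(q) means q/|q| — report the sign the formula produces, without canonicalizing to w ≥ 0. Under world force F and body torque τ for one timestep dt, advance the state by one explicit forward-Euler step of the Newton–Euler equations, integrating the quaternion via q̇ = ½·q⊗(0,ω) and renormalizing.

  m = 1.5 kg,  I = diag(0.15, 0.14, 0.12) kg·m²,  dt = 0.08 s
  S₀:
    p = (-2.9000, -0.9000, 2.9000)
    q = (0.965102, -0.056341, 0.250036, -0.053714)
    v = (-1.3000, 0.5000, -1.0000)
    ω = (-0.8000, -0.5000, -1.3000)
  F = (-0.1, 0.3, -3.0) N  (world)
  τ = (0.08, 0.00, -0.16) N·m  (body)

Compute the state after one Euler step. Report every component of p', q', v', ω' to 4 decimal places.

p' = (-3.0040, -0.8600, 2.8200)
q' = (0.9635, -0.1011, 0.2291, -0.0946)
v' = (-1.3053, 0.5160, -1.1600)
ω' = (-0.7504, -0.5178, -1.4040)

precession coupling ω×(Iω) = (-0.0130, 0.0312, -0.0040)
(τ − ω×Iω)/I = (0.6200, -0.2229, -1.3000)
ω + α·dt = (-0.7504, -0.5178, -1.4040)
2q̇ = q⊗(0,ω) = (0.0101170, -1.1239854, -0.5128231, -1.0264333)
q' = normalize(q + ½dt·q⊗(0,ω)) = (0.9635, -0.1011, 0.2291, -0.0946)
new position p' = (-3.0040, -0.8600, 2.8200)
new velocity v' = (-1.3053, 0.5160, -1.1600)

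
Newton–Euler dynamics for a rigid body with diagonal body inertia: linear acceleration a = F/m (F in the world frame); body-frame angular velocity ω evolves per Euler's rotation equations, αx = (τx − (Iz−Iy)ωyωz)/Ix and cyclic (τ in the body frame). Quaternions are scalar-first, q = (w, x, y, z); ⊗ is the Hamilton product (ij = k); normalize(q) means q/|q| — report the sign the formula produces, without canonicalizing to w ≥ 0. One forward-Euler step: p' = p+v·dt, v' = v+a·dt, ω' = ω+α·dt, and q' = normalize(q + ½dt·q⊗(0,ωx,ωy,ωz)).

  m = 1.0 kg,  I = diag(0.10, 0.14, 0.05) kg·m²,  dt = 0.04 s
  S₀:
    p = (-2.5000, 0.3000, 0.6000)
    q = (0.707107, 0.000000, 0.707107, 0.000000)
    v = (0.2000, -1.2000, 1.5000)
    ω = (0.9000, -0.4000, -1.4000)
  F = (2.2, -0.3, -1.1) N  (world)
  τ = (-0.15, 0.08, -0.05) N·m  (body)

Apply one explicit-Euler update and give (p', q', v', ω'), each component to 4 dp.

a = (2.2000, -0.3000, -1.1000)
p + v·dt = (-2.4920, 0.2520, 0.6600)
new velocity v' = (0.2880, -1.2120, 1.4560)
angular accel α = (-0.9960, 1.0214, -0.7120)
ω + α·dt = (0.8602, -0.3591, -1.4285)
Hamilton product q⊗(0,ω) = (0.2828428, -0.3535535, -0.2828428, -1.6263461)
q + ½dt·q⊗(0,ω), renormalized = (0.7123, -0.0071, 0.7010, -0.0325)

p' = (-2.4920, 0.2520, 0.6600)
q' = (0.7123, -0.0071, 0.7010, -0.0325)
v' = (0.2880, -1.2120, 1.4560)
ω' = (0.8602, -0.3591, -1.4285)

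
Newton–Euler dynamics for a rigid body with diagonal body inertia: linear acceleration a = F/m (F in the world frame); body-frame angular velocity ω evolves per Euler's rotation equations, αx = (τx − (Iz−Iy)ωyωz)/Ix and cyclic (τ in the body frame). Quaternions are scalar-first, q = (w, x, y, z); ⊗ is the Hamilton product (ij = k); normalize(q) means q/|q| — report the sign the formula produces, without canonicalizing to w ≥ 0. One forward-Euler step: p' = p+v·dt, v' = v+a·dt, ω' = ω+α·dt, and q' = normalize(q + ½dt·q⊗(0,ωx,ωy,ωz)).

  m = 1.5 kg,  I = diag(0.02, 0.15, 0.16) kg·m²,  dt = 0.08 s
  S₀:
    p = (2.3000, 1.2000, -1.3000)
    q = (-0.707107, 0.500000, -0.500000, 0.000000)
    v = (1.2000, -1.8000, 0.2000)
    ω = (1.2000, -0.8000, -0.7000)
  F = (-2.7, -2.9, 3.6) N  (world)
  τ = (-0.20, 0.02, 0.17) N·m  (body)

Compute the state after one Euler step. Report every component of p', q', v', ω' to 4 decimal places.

p' = (2.3960, 1.0560, -1.2840)
q' = (-0.7456, 0.4791, -0.4624, 0.0277)
v' = (1.0560, -1.9547, 0.3920)
ω' = (0.3776, -0.8521, -0.5526)

precession coupling ω×(Iω) = (0.0056, 0.1176, -0.1248)
angular accel α = (-10.2800, -0.6507, 1.8425)
new body rate ω' = (0.3776, -0.8521, -0.5526)
Hamilton product q⊗(0,ω) = (-1.0000000, -0.4985284, 0.9156856, 0.6949749)
updated quaternion q' = (-0.7456, 0.4791, -0.4624, 0.0277)
a = (-1.8000, -1.9333, 2.4000)
p + v·dt = (2.3960, 1.0560, -1.2840)
v' = v + a·dt = (1.0560, -1.9547, 0.3920)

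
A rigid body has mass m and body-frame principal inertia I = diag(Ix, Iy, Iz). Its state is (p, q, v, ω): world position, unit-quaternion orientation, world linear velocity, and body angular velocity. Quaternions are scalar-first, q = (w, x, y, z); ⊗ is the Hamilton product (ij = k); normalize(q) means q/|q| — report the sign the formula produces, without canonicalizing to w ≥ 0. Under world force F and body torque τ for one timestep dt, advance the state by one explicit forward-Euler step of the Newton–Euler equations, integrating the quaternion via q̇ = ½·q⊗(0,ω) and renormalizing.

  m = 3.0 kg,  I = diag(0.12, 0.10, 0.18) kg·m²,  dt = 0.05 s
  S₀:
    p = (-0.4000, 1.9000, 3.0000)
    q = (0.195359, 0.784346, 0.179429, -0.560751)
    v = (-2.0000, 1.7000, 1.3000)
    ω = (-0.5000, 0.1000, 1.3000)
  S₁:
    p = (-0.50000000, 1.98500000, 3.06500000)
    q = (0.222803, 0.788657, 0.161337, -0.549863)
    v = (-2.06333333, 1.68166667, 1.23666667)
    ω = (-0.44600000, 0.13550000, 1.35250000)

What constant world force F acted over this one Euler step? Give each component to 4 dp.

F = (-3.8000, -1.1000, -3.8000)

v₁ − v₀ = (-0.06333333, -0.01833333, -0.06333333)
F = m·Δv/dt = (-3.8000, -1.1000, -3.8000)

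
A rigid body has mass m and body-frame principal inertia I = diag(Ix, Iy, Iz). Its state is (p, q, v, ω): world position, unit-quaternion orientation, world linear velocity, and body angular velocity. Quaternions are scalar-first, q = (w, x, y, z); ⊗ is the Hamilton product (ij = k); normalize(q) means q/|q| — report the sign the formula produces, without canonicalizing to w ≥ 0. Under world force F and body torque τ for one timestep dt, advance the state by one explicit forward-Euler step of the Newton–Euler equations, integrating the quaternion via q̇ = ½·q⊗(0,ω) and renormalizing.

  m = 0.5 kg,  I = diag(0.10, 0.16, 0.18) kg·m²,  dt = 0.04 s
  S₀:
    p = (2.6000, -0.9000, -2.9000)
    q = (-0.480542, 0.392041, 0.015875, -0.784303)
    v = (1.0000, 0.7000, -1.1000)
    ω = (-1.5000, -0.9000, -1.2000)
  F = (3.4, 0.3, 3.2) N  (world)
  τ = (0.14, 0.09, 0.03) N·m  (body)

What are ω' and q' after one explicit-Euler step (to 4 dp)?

(τ − ω×Iω)/I = (1.1840, 1.4625, -0.2833)
new body rate ω' = (-1.4526, -0.8415, -1.2113)
2q̇ = q⊗(0,ω) = (-0.3388146, -0.0041097, 2.0793915, 0.2476260)
q + ½dt·q⊗(0,ω), renormalized = (-0.4869, 0.3916, 0.0574, -0.7787)

ω' = (-1.4526, -0.8415, -1.2113)
q' = (-0.4869, 0.3916, 0.0574, -0.7787)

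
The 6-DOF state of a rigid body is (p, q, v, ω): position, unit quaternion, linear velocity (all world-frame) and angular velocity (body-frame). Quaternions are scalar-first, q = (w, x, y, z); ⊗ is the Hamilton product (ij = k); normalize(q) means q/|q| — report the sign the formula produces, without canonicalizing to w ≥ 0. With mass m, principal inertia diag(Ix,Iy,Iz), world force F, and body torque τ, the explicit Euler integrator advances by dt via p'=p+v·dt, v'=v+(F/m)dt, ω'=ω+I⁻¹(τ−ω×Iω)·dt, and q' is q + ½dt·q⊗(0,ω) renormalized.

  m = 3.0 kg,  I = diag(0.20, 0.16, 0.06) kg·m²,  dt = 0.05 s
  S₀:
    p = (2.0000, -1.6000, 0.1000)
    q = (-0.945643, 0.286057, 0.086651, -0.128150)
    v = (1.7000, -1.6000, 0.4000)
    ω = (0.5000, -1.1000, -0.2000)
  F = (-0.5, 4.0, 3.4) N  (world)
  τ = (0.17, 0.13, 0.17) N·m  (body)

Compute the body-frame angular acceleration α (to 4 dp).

α = (0.9600, 0.9000, 2.4667)

precession coupling ω×(Iω) = (-0.0220, -0.0140, 0.0220)
(τ − ω×Iω)/I = (0.9600, 0.9000, 2.4667)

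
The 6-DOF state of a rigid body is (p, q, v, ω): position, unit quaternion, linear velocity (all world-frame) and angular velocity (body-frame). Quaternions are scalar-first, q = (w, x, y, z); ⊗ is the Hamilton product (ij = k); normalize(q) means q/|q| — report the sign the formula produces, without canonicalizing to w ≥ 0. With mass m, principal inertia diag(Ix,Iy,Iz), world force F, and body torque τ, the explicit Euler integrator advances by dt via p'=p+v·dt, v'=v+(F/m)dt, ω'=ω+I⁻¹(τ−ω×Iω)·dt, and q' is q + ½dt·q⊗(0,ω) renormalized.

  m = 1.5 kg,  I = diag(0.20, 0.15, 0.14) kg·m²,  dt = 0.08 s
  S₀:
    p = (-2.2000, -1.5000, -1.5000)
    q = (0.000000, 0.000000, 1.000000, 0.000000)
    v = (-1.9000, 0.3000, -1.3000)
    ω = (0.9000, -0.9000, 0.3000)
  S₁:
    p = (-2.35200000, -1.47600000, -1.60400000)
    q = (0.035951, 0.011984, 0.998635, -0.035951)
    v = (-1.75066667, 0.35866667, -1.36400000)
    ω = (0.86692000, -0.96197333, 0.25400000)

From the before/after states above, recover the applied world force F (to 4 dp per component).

F = (2.8000, 1.1000, -1.2000)

Δv = v₁−v₀ = (0.14933333, 0.05866667, -0.06400000)
m·(v₁−v₀)/dt = (2.8000, 1.1000, -1.2000)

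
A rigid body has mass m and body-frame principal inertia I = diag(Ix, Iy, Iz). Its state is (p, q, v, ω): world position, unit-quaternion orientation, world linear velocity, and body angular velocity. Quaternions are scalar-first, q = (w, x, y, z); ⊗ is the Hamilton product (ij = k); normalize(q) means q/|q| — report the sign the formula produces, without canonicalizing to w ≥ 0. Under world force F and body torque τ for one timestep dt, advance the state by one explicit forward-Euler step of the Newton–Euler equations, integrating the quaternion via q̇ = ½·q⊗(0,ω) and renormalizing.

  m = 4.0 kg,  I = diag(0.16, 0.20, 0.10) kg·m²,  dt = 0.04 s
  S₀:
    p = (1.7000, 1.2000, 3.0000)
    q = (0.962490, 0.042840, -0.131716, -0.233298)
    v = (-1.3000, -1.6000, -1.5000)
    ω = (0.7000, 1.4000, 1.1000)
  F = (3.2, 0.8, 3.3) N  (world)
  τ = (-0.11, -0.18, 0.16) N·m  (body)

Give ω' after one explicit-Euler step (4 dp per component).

ω×(Iω) gyroscopic = (-0.1540, 0.0462, 0.0392)
(τ − ω×Iω)/I = (0.2750, -1.1310, 1.2080)
ω + α·dt = (0.7110, 1.3548, 1.1483)

ω' = (0.7110, 1.3548, 1.1483)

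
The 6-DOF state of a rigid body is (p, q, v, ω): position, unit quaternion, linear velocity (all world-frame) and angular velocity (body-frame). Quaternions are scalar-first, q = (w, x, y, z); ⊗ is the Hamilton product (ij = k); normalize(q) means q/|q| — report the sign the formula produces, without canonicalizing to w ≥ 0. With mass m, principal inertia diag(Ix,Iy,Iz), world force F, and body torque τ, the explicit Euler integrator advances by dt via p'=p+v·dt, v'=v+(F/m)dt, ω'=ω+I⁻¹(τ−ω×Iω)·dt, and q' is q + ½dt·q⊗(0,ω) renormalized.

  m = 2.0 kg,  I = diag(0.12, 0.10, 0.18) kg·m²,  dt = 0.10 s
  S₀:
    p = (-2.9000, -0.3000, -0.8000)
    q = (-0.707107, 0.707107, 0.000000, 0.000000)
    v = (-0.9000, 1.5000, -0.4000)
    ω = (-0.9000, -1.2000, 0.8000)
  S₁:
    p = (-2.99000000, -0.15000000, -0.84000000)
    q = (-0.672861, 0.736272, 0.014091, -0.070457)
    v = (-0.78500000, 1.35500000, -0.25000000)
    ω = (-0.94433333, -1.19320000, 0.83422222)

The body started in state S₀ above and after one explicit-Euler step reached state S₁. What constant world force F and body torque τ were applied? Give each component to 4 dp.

ω₁ − ω₀ = (-0.04433333, 0.00680000, 0.03422222)
I·α + gyro = (-0.1300, 0.0500, 0.0400)
v₁ − v₀ = (0.11500000, -0.14500000, 0.15000000)
F = m·Δv/dt = (2.3000, -2.9000, 3.0000)

F = (2.3000, -2.9000, 3.0000)
τ = (-0.1300, 0.0500, 0.0400)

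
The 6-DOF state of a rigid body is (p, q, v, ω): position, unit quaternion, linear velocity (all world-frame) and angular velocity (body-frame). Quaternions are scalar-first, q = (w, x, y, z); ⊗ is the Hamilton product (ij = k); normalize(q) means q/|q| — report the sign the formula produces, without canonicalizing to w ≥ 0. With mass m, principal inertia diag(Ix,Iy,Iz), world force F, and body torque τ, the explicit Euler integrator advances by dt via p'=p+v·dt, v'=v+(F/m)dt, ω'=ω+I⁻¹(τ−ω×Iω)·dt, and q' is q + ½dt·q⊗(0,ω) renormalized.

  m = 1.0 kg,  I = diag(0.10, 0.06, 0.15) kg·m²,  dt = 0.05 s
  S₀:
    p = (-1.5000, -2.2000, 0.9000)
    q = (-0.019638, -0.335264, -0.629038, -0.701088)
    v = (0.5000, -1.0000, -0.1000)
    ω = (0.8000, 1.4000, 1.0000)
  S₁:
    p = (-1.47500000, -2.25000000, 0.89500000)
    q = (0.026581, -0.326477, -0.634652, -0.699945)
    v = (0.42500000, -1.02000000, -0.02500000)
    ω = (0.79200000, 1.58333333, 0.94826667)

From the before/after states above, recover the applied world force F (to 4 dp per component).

F = (-1.5000, -0.4000, 1.5000)

v₁ − v₀ = (-0.07500000, -0.02000000, 0.07500000)
F = m·Δv/dt = (-1.5000, -0.4000, 1.5000)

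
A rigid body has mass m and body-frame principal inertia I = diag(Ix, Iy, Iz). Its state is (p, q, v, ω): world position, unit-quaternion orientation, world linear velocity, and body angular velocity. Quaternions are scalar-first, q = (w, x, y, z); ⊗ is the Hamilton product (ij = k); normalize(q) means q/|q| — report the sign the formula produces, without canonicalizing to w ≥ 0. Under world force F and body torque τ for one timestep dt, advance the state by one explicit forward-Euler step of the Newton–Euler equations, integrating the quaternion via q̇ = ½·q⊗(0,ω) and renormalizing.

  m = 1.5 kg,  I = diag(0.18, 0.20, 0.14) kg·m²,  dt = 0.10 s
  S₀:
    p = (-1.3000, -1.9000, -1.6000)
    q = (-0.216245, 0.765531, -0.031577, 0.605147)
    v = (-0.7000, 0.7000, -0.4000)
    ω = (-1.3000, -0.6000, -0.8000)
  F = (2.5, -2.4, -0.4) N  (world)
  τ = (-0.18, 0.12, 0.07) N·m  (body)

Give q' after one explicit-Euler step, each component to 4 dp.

Hamilton product q⊗(0,ω) = (1.4603617, 0.6694683, -0.0445193, -0.3273727)
updated quaternion q' = (-0.1427, 0.7963, -0.0337, 0.5868)

q' = (-0.1427, 0.7963, -0.0337, 0.5868)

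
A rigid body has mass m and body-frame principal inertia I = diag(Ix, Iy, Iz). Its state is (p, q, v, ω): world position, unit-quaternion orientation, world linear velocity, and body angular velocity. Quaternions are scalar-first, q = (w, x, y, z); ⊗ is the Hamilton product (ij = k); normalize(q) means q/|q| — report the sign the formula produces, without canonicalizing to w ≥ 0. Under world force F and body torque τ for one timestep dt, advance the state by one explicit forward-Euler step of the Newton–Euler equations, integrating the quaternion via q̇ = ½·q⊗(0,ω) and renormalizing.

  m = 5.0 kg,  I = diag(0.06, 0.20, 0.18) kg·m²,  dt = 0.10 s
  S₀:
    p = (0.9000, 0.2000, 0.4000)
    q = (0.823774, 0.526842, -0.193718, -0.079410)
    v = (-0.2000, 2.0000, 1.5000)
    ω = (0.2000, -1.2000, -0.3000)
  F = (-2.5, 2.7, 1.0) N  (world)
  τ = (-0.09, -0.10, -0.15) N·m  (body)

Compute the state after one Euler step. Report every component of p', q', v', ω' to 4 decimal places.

new position p' = (0.8800, 0.4000, 0.5500)
v + (F/m)dt = (-0.2500, 2.0540, 1.5200)
(τ − ω×Iω)/I = (-1.3800, -0.5360, -0.6467)
new body rate ω' = (0.0620, -1.2536, -0.3647)
Hamilton product q⊗(0,ω) = (-0.3616530, 0.1275782, -0.8463582, -0.8405990)
updated quaternion q' = (0.8041, 0.5322, -0.2356, -0.1212)

p' = (0.8800, 0.4000, 0.5500)
q' = (0.8041, 0.5322, -0.2356, -0.1212)
v' = (-0.2500, 2.0540, 1.5200)
ω' = (0.0620, -1.2536, -0.3647)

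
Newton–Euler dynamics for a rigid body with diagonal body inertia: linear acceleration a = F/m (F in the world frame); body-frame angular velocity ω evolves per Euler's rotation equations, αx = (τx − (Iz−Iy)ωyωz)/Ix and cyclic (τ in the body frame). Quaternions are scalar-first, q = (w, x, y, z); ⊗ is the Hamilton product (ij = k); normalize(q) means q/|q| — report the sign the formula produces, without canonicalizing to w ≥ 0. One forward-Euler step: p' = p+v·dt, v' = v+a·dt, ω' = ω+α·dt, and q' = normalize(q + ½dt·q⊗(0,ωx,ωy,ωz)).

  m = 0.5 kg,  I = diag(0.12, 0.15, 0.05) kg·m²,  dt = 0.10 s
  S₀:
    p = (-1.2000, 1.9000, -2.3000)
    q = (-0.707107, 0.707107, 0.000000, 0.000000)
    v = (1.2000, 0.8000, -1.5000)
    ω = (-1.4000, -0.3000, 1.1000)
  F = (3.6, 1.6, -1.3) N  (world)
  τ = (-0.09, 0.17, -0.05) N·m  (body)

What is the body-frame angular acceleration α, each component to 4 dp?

precession coupling ω×(Iω) = (0.0330, -0.1078, 0.0126)
angular accel α = (-1.0250, 1.8520, -1.2520)

α = (-1.0250, 1.8520, -1.2520)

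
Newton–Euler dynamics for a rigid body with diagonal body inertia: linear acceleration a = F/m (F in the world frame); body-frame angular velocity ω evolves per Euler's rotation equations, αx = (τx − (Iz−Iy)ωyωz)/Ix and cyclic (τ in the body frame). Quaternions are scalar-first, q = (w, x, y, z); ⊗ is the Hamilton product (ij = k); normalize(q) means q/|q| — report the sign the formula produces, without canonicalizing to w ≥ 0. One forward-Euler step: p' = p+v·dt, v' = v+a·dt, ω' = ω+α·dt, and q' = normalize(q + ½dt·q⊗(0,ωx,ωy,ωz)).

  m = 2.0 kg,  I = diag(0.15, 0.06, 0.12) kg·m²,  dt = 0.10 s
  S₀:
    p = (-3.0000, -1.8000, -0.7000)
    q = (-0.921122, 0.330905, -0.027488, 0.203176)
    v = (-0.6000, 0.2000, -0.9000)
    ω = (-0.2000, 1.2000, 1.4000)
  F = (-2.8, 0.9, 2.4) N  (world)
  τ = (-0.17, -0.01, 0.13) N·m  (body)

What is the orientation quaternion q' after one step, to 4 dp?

q' = (-0.9264, 0.3246, -0.1075, 0.1576)

Hamilton product q⊗(0,ω) = (-0.1852798, -0.0980700, -1.6092486, -0.8979824)
updated quaternion q' = (-0.9264, 0.3246, -0.1075, 0.1576)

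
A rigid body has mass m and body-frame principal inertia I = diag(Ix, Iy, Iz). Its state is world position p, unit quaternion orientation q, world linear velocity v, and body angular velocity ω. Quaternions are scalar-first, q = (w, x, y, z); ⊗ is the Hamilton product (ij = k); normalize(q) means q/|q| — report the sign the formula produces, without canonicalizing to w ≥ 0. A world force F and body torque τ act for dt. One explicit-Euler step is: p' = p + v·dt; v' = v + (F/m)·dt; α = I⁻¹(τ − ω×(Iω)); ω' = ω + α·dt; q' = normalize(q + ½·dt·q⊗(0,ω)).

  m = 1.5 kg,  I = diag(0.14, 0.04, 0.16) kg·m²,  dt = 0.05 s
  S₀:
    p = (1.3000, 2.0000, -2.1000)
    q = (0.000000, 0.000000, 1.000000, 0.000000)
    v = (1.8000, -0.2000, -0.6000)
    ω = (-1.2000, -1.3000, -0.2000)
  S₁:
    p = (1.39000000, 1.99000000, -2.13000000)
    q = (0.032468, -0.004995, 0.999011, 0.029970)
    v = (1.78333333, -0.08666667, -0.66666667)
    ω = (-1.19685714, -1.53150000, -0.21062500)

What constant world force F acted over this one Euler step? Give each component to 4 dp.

F = (-0.5000, 3.4000, -2.0000)

Δv = v₁−v₀ = (-0.01666667, 0.11333333, -0.06666667)
applied force F = (-0.5000, 3.4000, -2.0000)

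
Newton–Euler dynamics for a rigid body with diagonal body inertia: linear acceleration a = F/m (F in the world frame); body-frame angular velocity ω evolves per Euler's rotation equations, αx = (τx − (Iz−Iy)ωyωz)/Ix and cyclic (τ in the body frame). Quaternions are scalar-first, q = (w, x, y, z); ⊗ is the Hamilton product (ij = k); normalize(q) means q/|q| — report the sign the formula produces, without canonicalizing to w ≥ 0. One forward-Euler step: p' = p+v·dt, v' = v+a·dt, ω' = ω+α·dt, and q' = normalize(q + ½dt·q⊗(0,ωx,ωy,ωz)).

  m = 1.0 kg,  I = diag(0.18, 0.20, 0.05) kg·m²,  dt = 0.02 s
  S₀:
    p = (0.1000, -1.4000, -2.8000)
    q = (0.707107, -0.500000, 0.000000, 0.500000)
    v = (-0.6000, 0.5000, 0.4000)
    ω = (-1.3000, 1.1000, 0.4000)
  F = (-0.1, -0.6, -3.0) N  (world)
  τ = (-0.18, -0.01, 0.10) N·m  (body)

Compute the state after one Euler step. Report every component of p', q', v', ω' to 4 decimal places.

angular accel α = (-0.6333, 0.2880, 2.5720)
new body rate ω' = (-1.3127, 1.1058, 0.4514)
Hamilton product q⊗(0,ω) = (-0.8500000, -1.4692391, 0.3278177, -0.2671572)
q + ½dt·q⊗(0,ω), renormalized = (0.6985, -0.5146, 0.0033, 0.4973)
new position p' = (0.0880, -1.3900, -2.7920)
v + (F/m)dt = (-0.6020, 0.4880, 0.3400)

p' = (0.0880, -1.3900, -2.7920)
q' = (0.6985, -0.5146, 0.0033, 0.4973)
v' = (-0.6020, 0.4880, 0.3400)
ω' = (-1.3127, 1.1058, 0.4514)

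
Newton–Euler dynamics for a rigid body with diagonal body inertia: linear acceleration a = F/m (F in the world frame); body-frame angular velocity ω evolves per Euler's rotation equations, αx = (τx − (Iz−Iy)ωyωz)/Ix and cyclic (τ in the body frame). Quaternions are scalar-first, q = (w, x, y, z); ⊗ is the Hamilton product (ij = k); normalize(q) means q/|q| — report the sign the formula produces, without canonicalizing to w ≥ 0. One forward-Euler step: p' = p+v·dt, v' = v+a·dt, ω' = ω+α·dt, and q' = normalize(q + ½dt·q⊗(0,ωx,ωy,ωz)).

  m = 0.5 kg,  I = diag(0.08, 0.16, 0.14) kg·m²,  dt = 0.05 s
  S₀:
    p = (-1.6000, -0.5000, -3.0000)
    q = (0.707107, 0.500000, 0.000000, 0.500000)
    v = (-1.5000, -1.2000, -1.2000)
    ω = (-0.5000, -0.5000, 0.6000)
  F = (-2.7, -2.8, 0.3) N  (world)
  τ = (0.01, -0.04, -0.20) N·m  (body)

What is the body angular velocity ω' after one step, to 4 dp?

ω' = (-0.4975, -0.5181, 0.5214)

angular accel α = (0.0500, -0.3625, -1.5714)
new body rate ω' = (-0.4975, -0.5181, 0.5214)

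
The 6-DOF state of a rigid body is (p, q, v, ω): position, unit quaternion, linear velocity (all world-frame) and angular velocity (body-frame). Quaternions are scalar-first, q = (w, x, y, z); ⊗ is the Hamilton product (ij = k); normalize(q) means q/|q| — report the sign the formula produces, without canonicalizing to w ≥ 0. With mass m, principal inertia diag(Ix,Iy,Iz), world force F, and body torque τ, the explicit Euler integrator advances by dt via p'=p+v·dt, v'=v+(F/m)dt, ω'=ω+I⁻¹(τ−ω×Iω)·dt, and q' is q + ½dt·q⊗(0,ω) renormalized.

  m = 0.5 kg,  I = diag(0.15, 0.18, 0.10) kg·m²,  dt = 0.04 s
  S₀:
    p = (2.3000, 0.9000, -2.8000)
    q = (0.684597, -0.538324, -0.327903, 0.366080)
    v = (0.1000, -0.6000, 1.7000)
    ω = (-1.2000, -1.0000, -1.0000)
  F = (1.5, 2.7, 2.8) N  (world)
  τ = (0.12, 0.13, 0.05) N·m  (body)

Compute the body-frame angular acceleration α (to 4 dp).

precession coupling ω×(Iω) = (-0.0800, 0.0600, 0.0360)
(τ − ω×Iω)/I = (1.3333, 0.3889, 0.1400)

α = (1.3333, 0.3889, 0.1400)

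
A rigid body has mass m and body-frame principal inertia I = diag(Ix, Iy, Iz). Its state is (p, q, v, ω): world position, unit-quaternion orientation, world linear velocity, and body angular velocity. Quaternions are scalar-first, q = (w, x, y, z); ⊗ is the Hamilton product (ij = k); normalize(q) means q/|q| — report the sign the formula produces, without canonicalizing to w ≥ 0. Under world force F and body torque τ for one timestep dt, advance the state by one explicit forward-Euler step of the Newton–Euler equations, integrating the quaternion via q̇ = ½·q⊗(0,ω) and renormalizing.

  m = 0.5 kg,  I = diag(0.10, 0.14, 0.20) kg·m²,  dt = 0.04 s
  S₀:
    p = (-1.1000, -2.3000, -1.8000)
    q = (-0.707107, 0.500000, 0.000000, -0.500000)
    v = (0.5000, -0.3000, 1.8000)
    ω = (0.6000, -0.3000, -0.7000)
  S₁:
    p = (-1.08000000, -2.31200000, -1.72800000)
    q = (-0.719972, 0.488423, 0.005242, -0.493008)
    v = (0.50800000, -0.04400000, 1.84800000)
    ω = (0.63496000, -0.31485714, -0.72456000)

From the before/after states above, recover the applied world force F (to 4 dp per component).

Δv = v₁−v₀ = (0.00800000, 0.25600000, 0.04800000)
F = m·Δv/dt = (0.1000, 3.2000, 0.6000)

F = (0.1000, 3.2000, 0.6000)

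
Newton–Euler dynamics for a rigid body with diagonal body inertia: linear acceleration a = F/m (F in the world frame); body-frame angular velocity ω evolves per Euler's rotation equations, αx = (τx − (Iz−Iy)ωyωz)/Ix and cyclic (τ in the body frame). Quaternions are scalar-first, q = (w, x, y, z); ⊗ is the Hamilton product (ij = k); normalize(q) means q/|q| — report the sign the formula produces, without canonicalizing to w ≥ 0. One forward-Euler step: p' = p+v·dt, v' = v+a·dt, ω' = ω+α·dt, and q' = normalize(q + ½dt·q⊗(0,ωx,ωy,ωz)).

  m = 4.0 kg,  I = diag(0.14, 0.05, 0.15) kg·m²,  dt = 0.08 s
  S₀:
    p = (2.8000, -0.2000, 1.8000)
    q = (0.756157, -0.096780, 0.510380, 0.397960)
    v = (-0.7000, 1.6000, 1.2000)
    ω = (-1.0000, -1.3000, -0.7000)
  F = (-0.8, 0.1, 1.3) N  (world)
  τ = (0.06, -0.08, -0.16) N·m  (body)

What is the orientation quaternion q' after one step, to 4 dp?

q' = (0.7880, -0.1203, 0.4513, 0.4012)

q⊗(0,ω) = (0.8452860, -0.5960750, -1.4487101, 0.1068841)
q' = normalize(q + ½dt·q⊗(0,ω)) = (0.7880, -0.1203, 0.4513, 0.4012)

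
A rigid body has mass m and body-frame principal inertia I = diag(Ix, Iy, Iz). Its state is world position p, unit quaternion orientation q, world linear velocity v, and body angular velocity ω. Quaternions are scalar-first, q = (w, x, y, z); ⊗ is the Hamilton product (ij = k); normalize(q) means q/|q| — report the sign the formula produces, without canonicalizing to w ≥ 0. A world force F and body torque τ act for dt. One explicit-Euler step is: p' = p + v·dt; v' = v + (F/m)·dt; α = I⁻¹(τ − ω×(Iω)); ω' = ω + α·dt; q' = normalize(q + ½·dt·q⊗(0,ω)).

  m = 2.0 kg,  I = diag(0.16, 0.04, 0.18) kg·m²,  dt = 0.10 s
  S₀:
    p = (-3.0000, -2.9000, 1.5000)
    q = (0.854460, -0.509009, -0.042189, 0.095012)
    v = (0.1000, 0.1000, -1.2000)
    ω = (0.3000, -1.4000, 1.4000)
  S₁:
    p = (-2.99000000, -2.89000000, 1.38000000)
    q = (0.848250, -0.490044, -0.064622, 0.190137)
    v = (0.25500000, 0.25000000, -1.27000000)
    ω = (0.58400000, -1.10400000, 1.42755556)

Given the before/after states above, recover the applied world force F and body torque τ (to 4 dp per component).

velocity change Δv = (0.15500000, 0.15000000, -0.07000000)
applied force F = (3.1000, 3.0000, -1.4000)
rate change Δω = (0.28400000, 0.29600000, 0.02755556)
applied torque τ = (0.1800, 0.1100, 0.1000)

F = (3.1000, 3.0000, -1.4000)
τ = (0.1800, 0.1100, 0.1000)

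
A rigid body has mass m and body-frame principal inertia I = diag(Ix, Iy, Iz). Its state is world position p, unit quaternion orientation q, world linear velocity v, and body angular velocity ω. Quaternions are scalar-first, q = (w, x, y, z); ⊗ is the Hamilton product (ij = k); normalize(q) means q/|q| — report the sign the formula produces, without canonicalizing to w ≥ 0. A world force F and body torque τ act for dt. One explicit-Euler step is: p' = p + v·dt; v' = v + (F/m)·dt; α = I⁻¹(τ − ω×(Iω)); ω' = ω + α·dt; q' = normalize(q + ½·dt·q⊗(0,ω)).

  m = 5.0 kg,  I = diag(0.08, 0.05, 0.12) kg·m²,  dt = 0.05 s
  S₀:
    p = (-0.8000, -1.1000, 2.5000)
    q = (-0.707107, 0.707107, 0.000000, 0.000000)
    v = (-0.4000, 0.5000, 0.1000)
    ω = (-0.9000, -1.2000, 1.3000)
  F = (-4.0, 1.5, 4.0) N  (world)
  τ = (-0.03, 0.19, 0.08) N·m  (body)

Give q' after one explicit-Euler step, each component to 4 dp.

q' = (-0.6903, 0.7221, -0.0018, -0.0441)

q⊗(0,ω) = (0.6363963, 0.6363963, -0.0707107, -1.7677675)
q' = normalize(q + ½dt·q⊗(0,ω)) = (-0.6903, 0.7221, -0.0018, -0.0441)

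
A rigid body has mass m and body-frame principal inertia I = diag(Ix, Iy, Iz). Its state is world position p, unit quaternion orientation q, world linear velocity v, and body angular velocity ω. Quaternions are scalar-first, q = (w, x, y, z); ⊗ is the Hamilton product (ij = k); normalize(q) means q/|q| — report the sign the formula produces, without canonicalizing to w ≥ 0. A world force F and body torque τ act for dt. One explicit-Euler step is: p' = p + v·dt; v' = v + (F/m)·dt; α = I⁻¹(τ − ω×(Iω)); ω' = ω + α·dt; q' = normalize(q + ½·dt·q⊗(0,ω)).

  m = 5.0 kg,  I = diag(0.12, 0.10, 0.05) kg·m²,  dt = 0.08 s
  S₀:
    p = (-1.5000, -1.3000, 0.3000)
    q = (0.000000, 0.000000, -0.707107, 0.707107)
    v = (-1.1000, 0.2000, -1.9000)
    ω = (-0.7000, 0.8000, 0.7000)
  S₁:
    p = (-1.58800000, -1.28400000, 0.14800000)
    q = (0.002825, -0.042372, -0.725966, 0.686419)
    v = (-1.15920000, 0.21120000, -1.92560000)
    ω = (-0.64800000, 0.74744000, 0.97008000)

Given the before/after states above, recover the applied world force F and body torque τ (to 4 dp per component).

F = (-3.7000, 0.7000, -1.6000)
τ = (0.0500, -0.1000, 0.1800)

Δv = v₁−v₀ = (-0.05920000, 0.01120000, -0.02560000)
F = m·Δv/dt = (-3.7000, 0.7000, -1.6000)
Δω = ω₁−ω₀ = (0.05200000, -0.05256000, 0.27008000)
gyro term ω₀×Iω₀ = (-0.0280, -0.0343, 0.0112)
τ = I·(Δω/dt) + ω₀×(Iω₀) = (0.0500, -0.1000, 0.1800)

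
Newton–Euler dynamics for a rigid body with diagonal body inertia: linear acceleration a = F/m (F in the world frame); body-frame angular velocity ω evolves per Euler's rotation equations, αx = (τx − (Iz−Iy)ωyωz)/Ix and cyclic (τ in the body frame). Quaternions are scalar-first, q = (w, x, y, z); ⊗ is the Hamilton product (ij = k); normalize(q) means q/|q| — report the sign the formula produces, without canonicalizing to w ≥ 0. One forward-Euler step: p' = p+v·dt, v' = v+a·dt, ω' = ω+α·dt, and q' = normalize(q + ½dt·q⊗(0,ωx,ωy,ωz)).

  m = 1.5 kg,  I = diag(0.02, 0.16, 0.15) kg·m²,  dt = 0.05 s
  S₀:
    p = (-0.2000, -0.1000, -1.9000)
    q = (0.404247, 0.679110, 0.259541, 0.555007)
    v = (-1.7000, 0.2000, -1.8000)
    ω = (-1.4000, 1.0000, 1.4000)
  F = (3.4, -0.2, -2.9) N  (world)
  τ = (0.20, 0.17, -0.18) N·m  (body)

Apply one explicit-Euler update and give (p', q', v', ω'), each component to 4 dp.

p' = (-0.2850, -0.0900, -1.9900)
q' = (0.4015, 0.6592, 0.2261, 0.5943)
v' = (-1.5867, 0.1933, -1.8967)
ω' = (-0.8650, 0.9735, 1.4053)

linear accel F/m = (2.2667, -0.1333, -1.9333)
new position p' = (-0.2850, -0.0900, -1.9900)
v' = v + a·dt = (-1.5867, 0.1933, -1.8967)
gyro term ω×Iω = (-0.0140, 0.2548, -0.1960)
angular accel α = (10.7000, -0.5300, 0.1067)
new body rate ω' = (-0.8650, 0.9735, 1.4053)
Hamilton product q⊗(0,ω) = (-0.0857968, -0.7575954, -1.3235168, 1.6084132)
q + ½dt·q⊗(0,ω), renormalized = (0.4015, 0.6592, 0.2261, 0.5943)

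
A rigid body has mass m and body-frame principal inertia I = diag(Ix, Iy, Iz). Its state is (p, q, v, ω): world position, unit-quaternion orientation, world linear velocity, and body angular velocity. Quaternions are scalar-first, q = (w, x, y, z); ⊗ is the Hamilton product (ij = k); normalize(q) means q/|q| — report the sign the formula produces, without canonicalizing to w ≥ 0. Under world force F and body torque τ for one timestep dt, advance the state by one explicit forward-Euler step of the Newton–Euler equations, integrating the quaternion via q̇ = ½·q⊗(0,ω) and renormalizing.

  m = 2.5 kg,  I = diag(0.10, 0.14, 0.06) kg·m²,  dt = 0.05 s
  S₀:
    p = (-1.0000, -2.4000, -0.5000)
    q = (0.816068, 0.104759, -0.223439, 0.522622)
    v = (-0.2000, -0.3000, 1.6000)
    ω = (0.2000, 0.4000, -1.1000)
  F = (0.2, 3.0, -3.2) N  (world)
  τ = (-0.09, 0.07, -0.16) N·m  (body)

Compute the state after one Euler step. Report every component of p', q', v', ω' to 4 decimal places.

p' = (-1.0100, -2.4150, -0.4200)
q' = (0.8318, 0.1097, -0.2097, 0.5021)
v' = (-0.1960, -0.2400, 1.5360)
ω' = (0.1374, 0.4281, -1.2360)

new position p' = (-1.0100, -2.4150, -0.4200)
v' = v + a·dt = (-0.1960, -0.2400, 1.5360)
ω×(Iω) gyroscopic = (0.0352, -0.0088, 0.0032)
(τ − ω×Iω)/I = (-1.2520, 0.5629, -2.7200)
ω + α·dt = (0.1374, 0.4281, -1.2360)
q⊗(0,ω) = (0.6433080, 0.1999477, 0.5461865, -0.8110834)
q + ½dt·q⊗(0,ω), renormalized = (0.8318, 0.1097, -0.2097, 0.5021)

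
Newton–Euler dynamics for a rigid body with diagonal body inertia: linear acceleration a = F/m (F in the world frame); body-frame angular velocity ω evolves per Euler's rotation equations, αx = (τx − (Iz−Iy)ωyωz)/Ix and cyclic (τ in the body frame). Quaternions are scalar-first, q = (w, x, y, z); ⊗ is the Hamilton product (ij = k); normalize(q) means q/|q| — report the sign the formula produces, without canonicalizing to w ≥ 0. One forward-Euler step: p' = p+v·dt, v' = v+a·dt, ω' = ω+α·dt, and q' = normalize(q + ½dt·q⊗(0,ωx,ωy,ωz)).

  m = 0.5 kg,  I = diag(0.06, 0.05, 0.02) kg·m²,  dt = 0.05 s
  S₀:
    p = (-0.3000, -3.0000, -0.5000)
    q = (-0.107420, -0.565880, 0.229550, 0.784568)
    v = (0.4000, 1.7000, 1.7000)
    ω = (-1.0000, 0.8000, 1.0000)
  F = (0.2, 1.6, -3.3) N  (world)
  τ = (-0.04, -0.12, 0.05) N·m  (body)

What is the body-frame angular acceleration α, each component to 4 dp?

precession coupling ω×(Iω) = (-0.0240, -0.0400, 0.0080)
angular accel α = (-0.2667, -1.6000, 2.1000)

α = (-0.2667, -1.6000, 2.1000)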